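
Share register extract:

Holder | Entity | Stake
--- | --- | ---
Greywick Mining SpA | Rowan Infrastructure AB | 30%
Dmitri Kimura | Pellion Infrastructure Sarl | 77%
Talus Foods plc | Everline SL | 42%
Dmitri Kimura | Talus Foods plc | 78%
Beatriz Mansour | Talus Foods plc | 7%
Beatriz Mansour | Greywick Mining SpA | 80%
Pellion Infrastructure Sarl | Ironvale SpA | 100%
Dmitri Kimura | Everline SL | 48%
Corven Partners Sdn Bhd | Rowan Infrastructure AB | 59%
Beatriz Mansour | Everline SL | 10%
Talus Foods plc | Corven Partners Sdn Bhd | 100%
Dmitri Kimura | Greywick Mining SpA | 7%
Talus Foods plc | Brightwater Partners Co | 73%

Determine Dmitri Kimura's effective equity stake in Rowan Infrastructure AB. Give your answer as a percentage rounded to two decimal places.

Dmitri reaches Rowan along 2 paths.
Via Greywick: 7% × 30% = 2.1%.
Via Talus → Corven: 78% × 100% × 59% = 46.02%.
Total: 2.1% + 46.02% = 48.12%.

48.12%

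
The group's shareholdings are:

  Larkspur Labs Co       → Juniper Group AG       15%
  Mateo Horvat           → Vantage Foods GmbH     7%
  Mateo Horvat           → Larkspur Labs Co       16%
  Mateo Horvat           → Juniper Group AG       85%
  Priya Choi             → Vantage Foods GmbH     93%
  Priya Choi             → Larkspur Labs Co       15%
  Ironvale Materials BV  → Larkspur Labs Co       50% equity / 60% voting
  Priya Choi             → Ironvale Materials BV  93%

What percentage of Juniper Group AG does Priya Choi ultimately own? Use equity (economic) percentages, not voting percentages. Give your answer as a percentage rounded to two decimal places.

9.23%

Priya reaches Juniper along 2 paths.
Via Larkspur: 15% × 15% = 2.25%.
Via Ironvale → Larkspur: 93% × 50% × 15% = 6.975%.
Total: 2.25% + 6.975% = 9.225%.
Rounded: 9.23%.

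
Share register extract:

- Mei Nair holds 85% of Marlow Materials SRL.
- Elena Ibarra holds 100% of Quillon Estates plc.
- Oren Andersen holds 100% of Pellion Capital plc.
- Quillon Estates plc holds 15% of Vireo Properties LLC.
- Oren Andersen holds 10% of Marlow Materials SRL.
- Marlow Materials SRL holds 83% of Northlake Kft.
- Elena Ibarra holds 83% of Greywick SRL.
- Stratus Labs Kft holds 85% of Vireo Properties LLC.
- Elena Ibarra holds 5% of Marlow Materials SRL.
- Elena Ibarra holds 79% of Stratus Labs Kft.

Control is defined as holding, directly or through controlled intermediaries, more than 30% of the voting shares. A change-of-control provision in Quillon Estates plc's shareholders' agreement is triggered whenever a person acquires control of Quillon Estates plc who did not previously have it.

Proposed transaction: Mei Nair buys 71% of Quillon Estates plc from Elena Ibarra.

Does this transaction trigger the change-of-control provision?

Yes

The purchase adds only to Mei's holdings (Elena's stake shrinks), so Mei is the only person who could newly come to control Quillon.
Mei holds 85% of Marlow, so Mei controls Marlow.
Marlow holds 83% of Northlake, so Mei controls Northlake.
Neither Mei nor any entity Mei controls holds any voting interest in Quillon.
So before the transaction, Mei does not control Quillon.
After the purchase, Mei holds 71% of Quillon directly, and Elena's stake falls to 29%.
Mei holds 71% of Quillon, so Mei controls Quillon.
Mei did not control Quillon before and does after, so the clause is triggered.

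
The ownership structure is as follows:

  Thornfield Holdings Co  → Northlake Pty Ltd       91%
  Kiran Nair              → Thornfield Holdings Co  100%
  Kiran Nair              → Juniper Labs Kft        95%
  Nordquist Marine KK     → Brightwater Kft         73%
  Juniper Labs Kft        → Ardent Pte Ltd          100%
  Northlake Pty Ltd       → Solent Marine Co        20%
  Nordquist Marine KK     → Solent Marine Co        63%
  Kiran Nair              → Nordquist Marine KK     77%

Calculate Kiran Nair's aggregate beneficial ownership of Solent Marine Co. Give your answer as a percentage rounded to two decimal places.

66.71%

Kiran reaches Solent along 2 paths.
Via Nordquist: 77% × 63% = 48.51%.
Via Thornfield → Northlake: 100% × 91% × 20% = 18.2%.
Total: 48.51% + 18.2% = 66.71%.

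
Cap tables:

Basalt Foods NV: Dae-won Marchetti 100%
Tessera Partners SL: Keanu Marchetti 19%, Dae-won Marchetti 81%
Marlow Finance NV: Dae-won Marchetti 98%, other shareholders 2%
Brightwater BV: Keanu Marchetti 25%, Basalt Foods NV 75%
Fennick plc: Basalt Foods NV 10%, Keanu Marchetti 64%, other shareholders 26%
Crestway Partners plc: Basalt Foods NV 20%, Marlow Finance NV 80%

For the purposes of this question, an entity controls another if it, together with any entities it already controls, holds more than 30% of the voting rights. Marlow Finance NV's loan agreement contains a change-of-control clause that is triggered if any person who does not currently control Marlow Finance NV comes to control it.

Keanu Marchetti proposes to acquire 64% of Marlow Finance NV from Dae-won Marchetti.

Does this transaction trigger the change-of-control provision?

Yes

The purchase adds only to Keanu's holdings (Dae-won's stake shrinks), so Keanu is the only person who could newly come to control Marlow.
Keanu holds 64% of Fennick, so Keanu controls Fennick.
Neither Keanu nor any entity Keanu controls holds any voting interest in Marlow.
So before the transaction, Keanu does not control Marlow.
After the purchase, Keanu holds 64% of Marlow directly, and Dae-won's stake falls to 34%.
Keanu holds 64% of Marlow, so Keanu controls Marlow.
Keanu did not control Marlow before and does after, so the clause is triggered.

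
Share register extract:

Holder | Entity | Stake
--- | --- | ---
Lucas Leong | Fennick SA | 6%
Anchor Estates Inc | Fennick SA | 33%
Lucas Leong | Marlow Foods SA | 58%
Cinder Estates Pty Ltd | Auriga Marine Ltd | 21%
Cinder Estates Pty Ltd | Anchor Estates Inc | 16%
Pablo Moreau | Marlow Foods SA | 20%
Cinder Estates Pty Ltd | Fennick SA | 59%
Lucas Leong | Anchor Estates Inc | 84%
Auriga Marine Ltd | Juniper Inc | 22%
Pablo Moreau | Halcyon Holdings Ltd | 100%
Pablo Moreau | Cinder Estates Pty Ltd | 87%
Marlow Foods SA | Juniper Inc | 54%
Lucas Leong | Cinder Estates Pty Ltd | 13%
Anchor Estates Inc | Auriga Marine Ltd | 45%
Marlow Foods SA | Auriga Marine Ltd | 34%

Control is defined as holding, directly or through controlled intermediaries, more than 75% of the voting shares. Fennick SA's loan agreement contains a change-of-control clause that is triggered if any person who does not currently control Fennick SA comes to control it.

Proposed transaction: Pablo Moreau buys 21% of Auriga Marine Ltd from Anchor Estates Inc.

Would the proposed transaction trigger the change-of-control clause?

No

The purchase adds only to Pablo's holdings (Anchor's stake shrinks), so Pablo is the only person who could newly come to control Fennick.
Pablo holds 87% of Cinder, so Pablo controls Cinder.
Pablo holds 100% of Halcyon, so Pablo controls Halcyon.
In Fennick, Pablo's side holds only 59%, not > 75%.
So before the transaction, Pablo does not control Fennick.
After the purchase, Pablo holds 21% of Auriga directly, and Anchor's stake falls to 24%.
Pablo's side now holds 21% + 21% = 42% of Auriga, not > 75%, so Pablo still does not control Auriga.
After the transaction, Pablo's side holds 59% of Fennick, not > 75%, so Pablo still does not control Fennick.
No new person acquires control, so the clause is not triggered.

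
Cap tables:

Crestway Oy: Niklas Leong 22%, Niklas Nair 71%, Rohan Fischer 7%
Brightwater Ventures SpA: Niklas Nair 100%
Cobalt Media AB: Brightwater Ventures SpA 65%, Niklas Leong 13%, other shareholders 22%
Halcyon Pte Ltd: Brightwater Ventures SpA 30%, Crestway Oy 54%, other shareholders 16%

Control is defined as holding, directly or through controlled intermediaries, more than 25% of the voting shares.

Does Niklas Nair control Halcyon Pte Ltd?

Yes

Niklas Nair holds 71% of Crestway, so Niklas Nair controls Crestway.
Niklas Nair holds 100% of Brightwater, so Niklas Nair controls Brightwater.
Brightwater and Crestway together hold 30% + 54% = 84% of Halcyon, so Niklas Nair controls Halcyon.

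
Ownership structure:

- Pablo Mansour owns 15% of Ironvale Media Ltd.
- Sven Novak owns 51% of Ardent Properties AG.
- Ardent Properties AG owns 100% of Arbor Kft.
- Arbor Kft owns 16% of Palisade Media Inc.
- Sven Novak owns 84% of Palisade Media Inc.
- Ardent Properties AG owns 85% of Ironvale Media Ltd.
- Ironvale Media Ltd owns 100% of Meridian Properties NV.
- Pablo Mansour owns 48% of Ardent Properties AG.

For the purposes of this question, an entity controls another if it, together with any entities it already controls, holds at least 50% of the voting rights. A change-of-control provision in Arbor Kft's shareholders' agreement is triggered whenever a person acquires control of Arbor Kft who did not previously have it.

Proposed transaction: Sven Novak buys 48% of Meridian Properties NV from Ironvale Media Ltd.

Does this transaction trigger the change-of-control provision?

No

The purchase adds only to Sven's holdings (Ironvale's stake shrinks), so Sven is the only person who could newly come to control Arbor.
Sven holds 51% of Ardent, so Sven controls Ardent.
Ardent holds 100% of Arbor, so Sven controls Arbor.
So Sven already controls Arbor before the transaction.
After the purchase, Sven holds 48% of Meridian directly, and Ironvale's stake falls to 52%.
Sven controlled Arbor already, so this is not a new person acquiring control; every other person's position is unchanged or reduced.
No new person acquires control, so the clause is not triggered.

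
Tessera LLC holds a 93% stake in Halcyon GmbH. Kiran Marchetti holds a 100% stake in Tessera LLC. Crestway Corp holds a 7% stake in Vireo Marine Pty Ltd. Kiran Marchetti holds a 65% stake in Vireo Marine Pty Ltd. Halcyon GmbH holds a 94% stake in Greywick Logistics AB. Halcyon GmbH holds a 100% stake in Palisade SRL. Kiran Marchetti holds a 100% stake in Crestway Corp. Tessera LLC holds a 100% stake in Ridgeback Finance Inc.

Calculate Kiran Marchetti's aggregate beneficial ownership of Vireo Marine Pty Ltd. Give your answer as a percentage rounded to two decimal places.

Kiran reaches Vireo along 2 paths.
Direct stake: 65% = 65%.
Via Crestway: 100% × 7% = 7%.
Total: 65% + 7% = 72%.
Rounded: 72.00%.

72.00%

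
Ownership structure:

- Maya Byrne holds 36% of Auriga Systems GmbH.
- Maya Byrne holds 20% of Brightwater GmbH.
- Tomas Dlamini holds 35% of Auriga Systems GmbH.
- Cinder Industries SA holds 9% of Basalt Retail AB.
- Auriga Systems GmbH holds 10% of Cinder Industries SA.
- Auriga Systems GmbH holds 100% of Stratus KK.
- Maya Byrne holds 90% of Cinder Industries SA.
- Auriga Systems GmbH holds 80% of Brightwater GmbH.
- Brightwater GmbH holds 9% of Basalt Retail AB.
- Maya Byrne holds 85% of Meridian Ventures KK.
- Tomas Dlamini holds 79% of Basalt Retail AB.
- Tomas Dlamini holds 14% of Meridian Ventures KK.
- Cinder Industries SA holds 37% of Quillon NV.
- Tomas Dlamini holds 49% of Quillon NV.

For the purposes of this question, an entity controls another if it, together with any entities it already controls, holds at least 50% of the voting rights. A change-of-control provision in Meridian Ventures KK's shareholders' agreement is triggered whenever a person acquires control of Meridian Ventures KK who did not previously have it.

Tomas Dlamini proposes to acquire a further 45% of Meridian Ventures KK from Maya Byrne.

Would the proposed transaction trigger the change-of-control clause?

The purchase adds only to Tomas's holdings (Maya's stake shrinks), so Tomas is the only person who could newly come to control Meridian.
Tomas holds 79% of Basalt, so Tomas controls Basalt.
In Meridian, Tomas's side holds only 14%, not ≥ 50%.
So before the transaction, Tomas does not control Meridian.
After the purchase, Tomas's direct stake in Meridian rises to 14% + 45% = 59%, and Maya's stake falls to 40%.
Tomas holds 59% of Meridian, so Tomas controls Meridian.
Tomas did not control Meridian before and does after, so the clause is triggered.

Yes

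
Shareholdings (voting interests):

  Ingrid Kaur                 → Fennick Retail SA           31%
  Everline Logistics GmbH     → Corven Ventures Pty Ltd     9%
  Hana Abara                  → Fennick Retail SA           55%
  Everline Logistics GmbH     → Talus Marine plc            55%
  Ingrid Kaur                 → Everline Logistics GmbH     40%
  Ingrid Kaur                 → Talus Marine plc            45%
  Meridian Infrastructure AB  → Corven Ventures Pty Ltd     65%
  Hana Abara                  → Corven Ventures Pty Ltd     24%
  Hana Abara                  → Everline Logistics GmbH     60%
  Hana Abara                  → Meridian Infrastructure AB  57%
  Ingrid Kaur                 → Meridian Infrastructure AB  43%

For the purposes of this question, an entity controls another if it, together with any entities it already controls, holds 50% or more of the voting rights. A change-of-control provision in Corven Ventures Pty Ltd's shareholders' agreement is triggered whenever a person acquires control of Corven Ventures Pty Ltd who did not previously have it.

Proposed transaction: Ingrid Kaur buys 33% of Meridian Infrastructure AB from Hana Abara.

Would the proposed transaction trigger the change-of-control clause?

The purchase adds only to Ingrid's holdings (Hana's stake shrinks), so Ingrid is the only person who could newly come to control Corven.
Ingrid's largest direct stake is 45% in Talus, which does not meet the threshold, so Ingrid controls no company.
Neither Ingrid nor any entity Ingrid controls holds any voting interest in Corven.
So before the transaction, Ingrid does not control Corven.
After the purchase, Ingrid's direct stake in Meridian rises to 43% + 33% = 76%, and Hana's stake falls to 24%.
Ingrid holds 76% of Meridian, so Ingrid controls Meridian.
Meridian holds 65% of Corven, so Ingrid controls Corven.
Ingrid did not control Corven before and does after, so the clause is triggered.

Yes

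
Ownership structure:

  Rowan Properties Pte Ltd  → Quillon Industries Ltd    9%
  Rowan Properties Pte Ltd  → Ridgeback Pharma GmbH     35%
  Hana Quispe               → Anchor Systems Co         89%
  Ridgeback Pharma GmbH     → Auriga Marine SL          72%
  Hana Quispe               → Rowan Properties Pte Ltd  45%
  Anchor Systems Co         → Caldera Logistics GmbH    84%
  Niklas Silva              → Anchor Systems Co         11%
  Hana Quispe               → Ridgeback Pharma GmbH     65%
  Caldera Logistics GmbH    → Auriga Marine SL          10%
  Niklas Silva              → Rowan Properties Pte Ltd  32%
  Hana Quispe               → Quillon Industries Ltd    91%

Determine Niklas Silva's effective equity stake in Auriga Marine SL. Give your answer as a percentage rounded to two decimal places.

8.99%

Niklas reaches Auriga along 2 paths.
Via Anchor → Caldera: 11% × 84% × 10% = 0.924%.
Via Rowan → Ridgeback: 32% × 35% × 72% = 8.064%.
Total: 0.924% + 8.064% = 8.988%.
Rounded: 8.99%.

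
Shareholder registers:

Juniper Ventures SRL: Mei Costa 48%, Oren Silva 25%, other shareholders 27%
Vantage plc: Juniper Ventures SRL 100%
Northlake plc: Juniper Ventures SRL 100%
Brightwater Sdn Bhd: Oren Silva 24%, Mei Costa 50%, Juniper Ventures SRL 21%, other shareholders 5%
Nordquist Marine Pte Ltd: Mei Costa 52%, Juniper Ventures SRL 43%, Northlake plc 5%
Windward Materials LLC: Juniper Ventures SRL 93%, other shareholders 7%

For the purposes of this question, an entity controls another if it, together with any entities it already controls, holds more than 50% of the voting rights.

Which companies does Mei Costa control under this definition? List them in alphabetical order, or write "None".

Mei holds 52% of Nordquist, so Mei controls Nordquist.
No other company's threshold is met.

Nordquist Marine Pte Ltd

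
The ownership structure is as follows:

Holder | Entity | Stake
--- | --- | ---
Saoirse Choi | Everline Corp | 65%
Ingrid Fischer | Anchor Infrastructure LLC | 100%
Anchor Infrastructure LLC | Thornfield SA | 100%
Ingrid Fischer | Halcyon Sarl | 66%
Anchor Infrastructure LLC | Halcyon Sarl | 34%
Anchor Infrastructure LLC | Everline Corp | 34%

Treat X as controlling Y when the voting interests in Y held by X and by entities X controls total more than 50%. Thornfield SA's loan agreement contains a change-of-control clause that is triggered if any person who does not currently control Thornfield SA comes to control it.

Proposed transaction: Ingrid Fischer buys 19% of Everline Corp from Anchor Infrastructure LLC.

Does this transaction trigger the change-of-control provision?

No

The purchase adds only to Ingrid's holdings (Anchor's stake shrinks), so Ingrid is the only person who could newly come to control Thornfield.
Ingrid holds 100% of Anchor, so Ingrid controls Anchor.
Anchor holds 100% of Thornfield, so Ingrid controls Thornfield.
So Ingrid already controls Thornfield before the transaction.
After the purchase, Ingrid holds 19% of Everline directly, and Anchor's stake falls to 15%.
Ingrid controlled Thornfield already, so this is not a new person acquiring control; every other person's position is unchanged or reduced.
No new person acquires control, so the clause is not triggered.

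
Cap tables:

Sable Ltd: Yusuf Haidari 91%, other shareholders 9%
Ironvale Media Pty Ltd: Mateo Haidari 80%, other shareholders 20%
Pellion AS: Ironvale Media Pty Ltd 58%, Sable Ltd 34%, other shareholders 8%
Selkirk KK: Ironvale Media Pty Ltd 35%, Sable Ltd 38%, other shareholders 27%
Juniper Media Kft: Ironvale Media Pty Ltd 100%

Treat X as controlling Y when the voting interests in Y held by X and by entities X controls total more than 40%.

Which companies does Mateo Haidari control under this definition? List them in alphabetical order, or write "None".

Ironvale Media Pty Ltd, Juniper Media Kft, Pellion AS

Mateo holds 80% of Ironvale, so Mateo controls Ironvale.
Ironvale holds 58% of Pellion, so Mateo controls Pellion.
Ironvale holds 100% of Juniper, so Mateo controls Juniper.
No other company's threshold is met.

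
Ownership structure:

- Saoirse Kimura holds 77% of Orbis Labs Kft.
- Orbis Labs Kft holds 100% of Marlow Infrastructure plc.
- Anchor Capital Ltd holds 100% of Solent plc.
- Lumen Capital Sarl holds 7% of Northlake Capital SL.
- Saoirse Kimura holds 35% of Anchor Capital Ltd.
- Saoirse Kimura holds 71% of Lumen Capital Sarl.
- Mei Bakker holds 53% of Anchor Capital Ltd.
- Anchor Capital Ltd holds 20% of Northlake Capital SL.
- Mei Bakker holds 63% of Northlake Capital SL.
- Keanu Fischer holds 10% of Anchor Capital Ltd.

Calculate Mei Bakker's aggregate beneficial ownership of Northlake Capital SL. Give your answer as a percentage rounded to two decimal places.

Mei reaches Northlake along 2 paths.
Direct stake: 63% = 63%.
Via Anchor: 53% × 20% = 10.6%.
Total: 63% + 10.6% = 73.6%.
Rounded: 73.60%.

73.60%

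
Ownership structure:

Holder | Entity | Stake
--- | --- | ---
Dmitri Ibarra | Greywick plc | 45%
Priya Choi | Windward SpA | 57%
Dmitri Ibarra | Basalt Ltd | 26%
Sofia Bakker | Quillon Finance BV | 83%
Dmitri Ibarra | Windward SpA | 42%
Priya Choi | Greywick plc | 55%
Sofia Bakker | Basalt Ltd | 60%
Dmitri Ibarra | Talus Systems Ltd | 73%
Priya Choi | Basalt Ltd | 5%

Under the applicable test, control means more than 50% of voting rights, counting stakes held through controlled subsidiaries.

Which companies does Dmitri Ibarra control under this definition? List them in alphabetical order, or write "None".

Talus Systems Ltd

Dmitri holds 73% of Talus, so Dmitri controls Talus.
No other company's threshold is met.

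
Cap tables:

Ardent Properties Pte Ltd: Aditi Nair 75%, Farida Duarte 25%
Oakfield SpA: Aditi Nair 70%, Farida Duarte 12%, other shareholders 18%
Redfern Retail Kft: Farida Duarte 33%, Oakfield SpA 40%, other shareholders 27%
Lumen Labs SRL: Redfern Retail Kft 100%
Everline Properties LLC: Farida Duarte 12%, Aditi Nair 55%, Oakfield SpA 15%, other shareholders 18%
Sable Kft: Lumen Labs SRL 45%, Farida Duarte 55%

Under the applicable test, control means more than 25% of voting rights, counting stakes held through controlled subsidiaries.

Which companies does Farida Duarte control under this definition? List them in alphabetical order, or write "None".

Lumen Labs SRL, Redfern Retail Kft, Sable Kft

Farida holds 33% of Redfern, so Farida controls Redfern.
Redfern holds 100% of Lumen, so Farida controls Lumen.
Lumen and Farida together hold 45% + 55% = 100% of Sable, so Farida controls Sable.
No other company's threshold is met.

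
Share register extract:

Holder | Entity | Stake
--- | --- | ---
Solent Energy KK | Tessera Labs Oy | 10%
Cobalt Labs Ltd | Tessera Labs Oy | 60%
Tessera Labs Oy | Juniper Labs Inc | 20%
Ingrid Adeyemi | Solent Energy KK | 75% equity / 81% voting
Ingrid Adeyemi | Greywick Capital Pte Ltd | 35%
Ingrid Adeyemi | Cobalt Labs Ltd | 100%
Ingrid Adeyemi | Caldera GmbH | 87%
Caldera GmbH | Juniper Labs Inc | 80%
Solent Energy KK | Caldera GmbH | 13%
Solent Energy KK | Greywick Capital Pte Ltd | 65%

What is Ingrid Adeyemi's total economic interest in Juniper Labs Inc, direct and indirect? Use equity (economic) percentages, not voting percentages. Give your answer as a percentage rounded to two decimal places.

90.90%

Ingrid reaches Juniper along 4 paths.
Via Cobalt → Tessera: 100% × 60% × 20% = 12%.
Via Solent → Tessera: 75% × 10% × 20% = 1.5%.
Via Solent → Caldera: 75% × 13% × 80% = 7.8%.
Via Caldera: 87% × 80% = 69.6%.
Total: 12% + 1.5% + 7.8% + 69.6% = 90.9%.
Rounded: 90.90%.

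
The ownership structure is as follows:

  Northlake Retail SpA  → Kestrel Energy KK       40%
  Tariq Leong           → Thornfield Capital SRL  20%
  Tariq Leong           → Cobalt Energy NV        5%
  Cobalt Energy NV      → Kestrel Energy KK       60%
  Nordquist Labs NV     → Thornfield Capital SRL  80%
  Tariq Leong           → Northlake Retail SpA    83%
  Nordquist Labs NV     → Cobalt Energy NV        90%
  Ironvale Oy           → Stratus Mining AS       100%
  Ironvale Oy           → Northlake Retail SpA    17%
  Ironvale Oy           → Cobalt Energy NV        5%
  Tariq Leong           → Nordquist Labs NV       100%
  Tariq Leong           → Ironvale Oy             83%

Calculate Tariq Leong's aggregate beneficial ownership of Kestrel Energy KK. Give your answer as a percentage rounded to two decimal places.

98.33%

Tariq reaches Kestrel along 5 paths.
Via Ironvale → Cobalt: 83% × 5% × 60% = 2.49%.
Via Nordquist → Cobalt: 100% × 90% × 60% = 54%.
Via Cobalt: 5% × 60% = 3%.
Via Northlake: 83% × 40% = 33.2%.
Via Ironvale → Northlake: 83% × 17% × 40% = 5.644%.
Total: 2.49% + 54% + 3% + 33.2% + 5.644% = 98.334%.
Rounded: 98.33%.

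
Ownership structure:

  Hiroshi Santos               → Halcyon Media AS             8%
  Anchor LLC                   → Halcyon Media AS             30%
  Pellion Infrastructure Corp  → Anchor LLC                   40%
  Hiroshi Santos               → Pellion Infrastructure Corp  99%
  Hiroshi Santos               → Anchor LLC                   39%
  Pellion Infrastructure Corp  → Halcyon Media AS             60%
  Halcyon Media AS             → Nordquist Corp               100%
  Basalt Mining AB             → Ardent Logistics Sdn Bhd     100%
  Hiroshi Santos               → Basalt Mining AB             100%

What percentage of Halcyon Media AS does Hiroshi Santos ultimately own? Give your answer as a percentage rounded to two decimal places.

Hiroshi reaches Halcyon along 4 paths.
Direct stake: 8% = 8%.
Via Pellion: 99% × 60% = 59.4%.
Via Pellion → Anchor: 99% × 40% × 30% = 11.88%.
Via Anchor: 39% × 30% = 11.7%.
Total: 8% + 59.4% + 11.88% + 11.7% = 90.98%.

90.98%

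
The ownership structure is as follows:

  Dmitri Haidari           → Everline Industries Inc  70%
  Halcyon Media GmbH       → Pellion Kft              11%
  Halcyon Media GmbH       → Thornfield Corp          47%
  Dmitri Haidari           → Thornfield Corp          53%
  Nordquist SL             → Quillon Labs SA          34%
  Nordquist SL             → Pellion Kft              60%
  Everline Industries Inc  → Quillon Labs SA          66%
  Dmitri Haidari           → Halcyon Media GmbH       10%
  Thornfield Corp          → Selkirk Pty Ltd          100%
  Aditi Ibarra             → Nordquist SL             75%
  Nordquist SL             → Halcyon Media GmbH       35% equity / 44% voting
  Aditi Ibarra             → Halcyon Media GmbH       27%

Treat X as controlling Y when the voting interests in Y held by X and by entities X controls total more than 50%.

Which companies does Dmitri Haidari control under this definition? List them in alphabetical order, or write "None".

Everline Industries Inc, Quillon Labs SA, Selkirk Pty Ltd, Thornfield Corp

Dmitri holds 70% of Everline, so Dmitri controls Everline.
Everline holds 66% of Quillon, so Dmitri controls Quillon.
Dmitri holds 53% of Thornfield, so Dmitri controls Thornfield.
Thornfield holds 100% of Selkirk, so Dmitri controls Selkirk.
No other company's threshold is met.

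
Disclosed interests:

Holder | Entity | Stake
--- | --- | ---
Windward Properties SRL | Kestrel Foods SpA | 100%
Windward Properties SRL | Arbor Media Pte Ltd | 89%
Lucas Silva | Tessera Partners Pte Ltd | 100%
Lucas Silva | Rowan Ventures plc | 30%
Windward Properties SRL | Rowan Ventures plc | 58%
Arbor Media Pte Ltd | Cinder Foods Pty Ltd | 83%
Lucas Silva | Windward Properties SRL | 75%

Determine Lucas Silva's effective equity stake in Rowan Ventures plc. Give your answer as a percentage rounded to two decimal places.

Lucas reaches Rowan along 2 paths.
Via Windward: 75% × 58% = 43.5%.
Direct stake: 30% = 30%.
Total: 43.5% + 30% = 73.5%.
Rounded: 73.50%.

73.50%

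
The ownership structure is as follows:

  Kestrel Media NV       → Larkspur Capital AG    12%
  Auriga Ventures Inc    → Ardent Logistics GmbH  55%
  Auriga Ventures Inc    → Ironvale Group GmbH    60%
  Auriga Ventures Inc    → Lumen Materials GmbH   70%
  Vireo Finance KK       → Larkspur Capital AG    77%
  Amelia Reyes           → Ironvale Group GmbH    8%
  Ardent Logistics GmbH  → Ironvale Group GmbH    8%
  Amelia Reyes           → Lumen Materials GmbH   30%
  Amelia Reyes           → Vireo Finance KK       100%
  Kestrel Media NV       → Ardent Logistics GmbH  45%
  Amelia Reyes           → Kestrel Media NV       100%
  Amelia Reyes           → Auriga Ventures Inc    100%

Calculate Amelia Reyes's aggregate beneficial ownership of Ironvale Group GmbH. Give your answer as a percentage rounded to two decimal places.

76.00%

Amelia reaches Ironvale along 4 paths.
Direct stake: 8% = 8%.
Via Auriga: 100% × 60% = 60%.
Via Kestrel → Ardent: 100% × 45% × 8% = 3.6%.
Via Auriga → Ardent: 100% × 55% × 8% = 4.4%.
Total: 8% + 60% + 3.6% + 4.4% = 76%.
Rounded: 76.00%.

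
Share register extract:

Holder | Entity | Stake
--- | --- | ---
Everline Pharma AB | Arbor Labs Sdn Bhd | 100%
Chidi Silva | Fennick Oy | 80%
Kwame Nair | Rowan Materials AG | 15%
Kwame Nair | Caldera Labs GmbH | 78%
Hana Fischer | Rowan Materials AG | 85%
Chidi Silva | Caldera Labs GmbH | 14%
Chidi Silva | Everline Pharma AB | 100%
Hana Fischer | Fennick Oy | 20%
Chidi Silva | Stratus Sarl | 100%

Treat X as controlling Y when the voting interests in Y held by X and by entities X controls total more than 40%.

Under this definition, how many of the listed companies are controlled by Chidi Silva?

Chidi holds 100% of Stratus, so Chidi controls Stratus.
Chidi holds 100% of Everline, so Chidi controls Everline.
Chidi holds 80% of Fennick, so Chidi controls Fennick.
Everline holds 100% of Arbor, so Chidi controls Arbor.
No other company's threshold is met.
Chidi controls 4 companies.

4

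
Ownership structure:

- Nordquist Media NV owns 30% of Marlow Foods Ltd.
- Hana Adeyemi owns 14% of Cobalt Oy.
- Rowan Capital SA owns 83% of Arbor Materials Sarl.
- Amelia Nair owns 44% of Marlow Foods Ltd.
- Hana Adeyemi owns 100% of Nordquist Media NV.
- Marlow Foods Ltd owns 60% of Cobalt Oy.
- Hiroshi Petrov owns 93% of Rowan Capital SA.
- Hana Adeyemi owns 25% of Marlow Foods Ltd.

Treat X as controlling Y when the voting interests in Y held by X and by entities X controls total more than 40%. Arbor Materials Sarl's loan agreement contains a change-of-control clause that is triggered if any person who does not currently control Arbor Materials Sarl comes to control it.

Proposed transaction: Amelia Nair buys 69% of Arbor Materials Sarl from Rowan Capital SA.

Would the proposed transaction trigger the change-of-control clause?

The purchase adds only to Amelia's holdings (Rowan's stake shrinks), so Amelia is the only person who could newly come to control Arbor.
Amelia holds 44% of Marlow, so Amelia controls Marlow.
Marlow holds 60% of Cobalt, so Amelia controls Cobalt.
Neither Amelia nor any entity Amelia controls holds any voting interest in Arbor.
So before the transaction, Amelia does not control Arbor.
After the purchase, Amelia holds 69% of Arbor directly, and Rowan's stake falls to 14%.
Amelia holds 69% of Arbor, so Amelia controls Arbor.
Amelia did not control Arbor before and does after, so the clause is triggered.

Yes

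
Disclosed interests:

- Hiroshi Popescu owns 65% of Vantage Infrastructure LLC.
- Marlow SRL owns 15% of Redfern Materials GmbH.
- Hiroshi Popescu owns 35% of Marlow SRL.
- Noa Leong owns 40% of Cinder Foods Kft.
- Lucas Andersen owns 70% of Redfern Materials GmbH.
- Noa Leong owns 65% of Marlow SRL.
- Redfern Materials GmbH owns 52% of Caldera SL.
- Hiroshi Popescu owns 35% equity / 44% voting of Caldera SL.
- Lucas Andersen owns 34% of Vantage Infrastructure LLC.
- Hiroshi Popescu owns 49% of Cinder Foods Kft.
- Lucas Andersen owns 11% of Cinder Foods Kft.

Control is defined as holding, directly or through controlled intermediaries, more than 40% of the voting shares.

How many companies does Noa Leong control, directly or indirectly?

Noa holds 65% of Marlow, so Noa controls Marlow.
No other company's threshold is met.
Noa controls 1 company.

1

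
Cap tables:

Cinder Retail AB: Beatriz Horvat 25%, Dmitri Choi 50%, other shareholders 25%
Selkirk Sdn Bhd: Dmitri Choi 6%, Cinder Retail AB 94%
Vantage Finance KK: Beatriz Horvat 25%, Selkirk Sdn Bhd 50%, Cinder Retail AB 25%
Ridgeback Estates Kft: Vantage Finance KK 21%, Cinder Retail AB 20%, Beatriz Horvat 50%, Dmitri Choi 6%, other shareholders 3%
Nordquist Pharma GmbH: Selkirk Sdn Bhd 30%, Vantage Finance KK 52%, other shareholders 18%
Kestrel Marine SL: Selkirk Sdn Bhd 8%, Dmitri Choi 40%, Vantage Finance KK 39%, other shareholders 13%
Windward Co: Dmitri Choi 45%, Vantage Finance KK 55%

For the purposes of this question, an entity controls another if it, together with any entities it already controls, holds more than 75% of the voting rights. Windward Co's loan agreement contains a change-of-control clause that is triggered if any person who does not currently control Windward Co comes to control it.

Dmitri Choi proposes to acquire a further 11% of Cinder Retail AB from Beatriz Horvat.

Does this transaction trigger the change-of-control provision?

No

The purchase adds only to Dmitri's holdings (Beatriz's stake shrinks), so Dmitri is the only person who could newly come to control Windward.
Dmitri's largest direct stake is 50% in Cinder, which does not meet the threshold, so Dmitri controls no company.
In Windward, Dmitri's side holds only 45%, not > 75%.
So before the transaction, Dmitri does not control Windward.
After the purchase, Dmitri's direct stake in Cinder rises to 50% + 11% = 61%, and Beatriz's stake falls to 14%.
Dmitri's side now holds 61% of Cinder, not > 75%, so Dmitri still does not control Cinder.
After the transaction, Dmitri's side holds 45% of Windward, not > 75%, so Dmitri still does not control Windward.
No new person acquires control, so the clause is not triggered.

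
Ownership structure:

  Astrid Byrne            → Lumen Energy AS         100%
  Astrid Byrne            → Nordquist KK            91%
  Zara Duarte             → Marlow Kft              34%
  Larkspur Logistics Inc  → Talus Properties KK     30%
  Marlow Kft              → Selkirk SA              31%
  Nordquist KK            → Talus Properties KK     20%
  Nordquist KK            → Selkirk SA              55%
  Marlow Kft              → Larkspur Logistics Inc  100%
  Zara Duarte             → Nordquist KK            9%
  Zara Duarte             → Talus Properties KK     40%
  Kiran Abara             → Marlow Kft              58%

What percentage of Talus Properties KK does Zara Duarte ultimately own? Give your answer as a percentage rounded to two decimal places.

Zara reaches Talus along 3 paths.
Via Marlow → Larkspur: 34% × 100% × 30% = 10.2%.
Via Nordquist: 9% × 20% = 1.8%.
Direct stake: 40% = 40%.
Total: 10.2% + 1.8% + 40% = 52%.
Rounded: 52.00%.

52.00%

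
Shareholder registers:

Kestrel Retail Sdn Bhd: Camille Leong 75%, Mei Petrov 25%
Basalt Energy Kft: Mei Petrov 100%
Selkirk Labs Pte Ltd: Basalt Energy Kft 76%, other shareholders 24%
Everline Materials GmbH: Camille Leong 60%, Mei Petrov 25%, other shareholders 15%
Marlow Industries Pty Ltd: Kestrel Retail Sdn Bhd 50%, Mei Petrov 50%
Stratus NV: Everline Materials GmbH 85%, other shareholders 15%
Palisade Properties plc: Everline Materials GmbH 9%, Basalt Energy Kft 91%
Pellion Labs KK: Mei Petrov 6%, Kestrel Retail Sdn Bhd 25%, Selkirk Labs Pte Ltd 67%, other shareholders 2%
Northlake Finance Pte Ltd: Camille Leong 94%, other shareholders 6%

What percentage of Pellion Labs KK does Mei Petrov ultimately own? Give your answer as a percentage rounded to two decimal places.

Mei reaches Pellion along 3 paths.
Direct stake: 6% = 6%.
Via Kestrel: 25% × 25% = 6.25%.
Via Basalt → Selkirk: 100% × 76% × 67% = 50.92%.
Total: 6% + 6.25% + 50.92% = 63.17%.

63.17%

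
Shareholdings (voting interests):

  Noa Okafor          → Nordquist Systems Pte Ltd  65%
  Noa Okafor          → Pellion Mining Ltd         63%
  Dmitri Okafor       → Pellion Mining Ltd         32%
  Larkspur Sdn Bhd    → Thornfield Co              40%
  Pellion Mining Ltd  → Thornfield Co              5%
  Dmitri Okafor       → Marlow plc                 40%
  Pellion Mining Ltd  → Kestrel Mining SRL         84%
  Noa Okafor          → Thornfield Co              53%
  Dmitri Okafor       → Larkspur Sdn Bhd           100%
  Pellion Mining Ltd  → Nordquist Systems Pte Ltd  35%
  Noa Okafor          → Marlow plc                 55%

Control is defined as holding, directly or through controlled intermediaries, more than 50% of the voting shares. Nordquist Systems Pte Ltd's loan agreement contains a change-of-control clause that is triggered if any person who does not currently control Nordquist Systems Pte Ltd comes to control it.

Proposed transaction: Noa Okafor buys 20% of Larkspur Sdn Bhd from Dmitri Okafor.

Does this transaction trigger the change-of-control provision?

The purchase adds only to Noa's holdings (Dmitri's stake shrinks), so Noa is the only person who could newly come to control Nordquist.
Noa holds 63% of Pellion, so Noa controls Pellion.
Pellion and Noa together hold 35% + 65% = 100% of Nordquist, so Noa controls Nordquist.
So Noa already controls Nordquist before the transaction.
After the purchase, Noa holds 20% of Larkspur directly, and Dmitri's stake falls to 80%.
Noa controlled Nordquist already, so this is not a new person acquiring control; every other person's position is unchanged or reduced.
No new person acquires control, so the clause is not triggered.

No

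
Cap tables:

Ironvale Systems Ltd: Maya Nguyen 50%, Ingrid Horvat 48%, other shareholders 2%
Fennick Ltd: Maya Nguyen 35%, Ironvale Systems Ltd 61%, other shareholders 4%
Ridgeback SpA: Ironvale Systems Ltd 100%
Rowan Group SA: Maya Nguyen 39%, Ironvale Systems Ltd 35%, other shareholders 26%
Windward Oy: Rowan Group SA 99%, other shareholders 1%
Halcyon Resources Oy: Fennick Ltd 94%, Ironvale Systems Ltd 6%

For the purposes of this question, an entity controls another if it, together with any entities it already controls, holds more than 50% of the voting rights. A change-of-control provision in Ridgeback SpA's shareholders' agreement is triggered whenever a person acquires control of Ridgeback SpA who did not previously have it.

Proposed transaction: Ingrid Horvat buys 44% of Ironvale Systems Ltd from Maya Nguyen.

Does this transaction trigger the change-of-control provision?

The purchase adds only to Ingrid's holdings (Maya's stake shrinks), so Ingrid is the only person who could newly come to control Ridgeback.
Ingrid's largest direct stake is 48% in Ironvale, which does not meet the threshold, so Ingrid controls no company.
Neither Ingrid nor any entity Ingrid controls holds any voting interest in Ridgeback.
So before the transaction, Ingrid does not control Ridgeback.
After the purchase, Ingrid's direct stake in Ironvale rises to 48% + 44% = 92%, and Maya's stake falls to 6%.
Ingrid holds 92% of Ironvale, so Ingrid controls Ironvale.
Ironvale holds 100% of Ridgeback, so Ingrid controls Ridgeback.
Ingrid did not control Ridgeback before and does after, so the clause is triggered.

Yes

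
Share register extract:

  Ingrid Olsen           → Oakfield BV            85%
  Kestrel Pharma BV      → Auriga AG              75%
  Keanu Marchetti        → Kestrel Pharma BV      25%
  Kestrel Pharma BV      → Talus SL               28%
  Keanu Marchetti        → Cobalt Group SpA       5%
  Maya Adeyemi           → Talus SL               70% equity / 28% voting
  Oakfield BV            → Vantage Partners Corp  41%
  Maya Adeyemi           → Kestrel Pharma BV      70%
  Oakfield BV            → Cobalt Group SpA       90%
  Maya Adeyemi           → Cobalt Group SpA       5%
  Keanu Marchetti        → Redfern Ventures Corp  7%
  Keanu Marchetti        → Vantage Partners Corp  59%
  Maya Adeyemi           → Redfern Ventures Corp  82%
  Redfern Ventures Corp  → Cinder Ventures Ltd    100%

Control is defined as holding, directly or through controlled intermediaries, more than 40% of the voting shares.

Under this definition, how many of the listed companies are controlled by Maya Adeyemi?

Maya holds 82% of Redfern, so Maya controls Redfern.
Maya holds 70% of Kestrel, so Maya controls Kestrel.
Kestrel holds 75% of Auriga, so Maya controls Auriga.
Kestrel and Maya together hold 28% + 28% = 56% of Talus, so Maya controls Talus.
Redfern holds 100% of Cinder, so Maya controls Cinder.
No other company's threshold is met.
Maya controls 5 companies.

5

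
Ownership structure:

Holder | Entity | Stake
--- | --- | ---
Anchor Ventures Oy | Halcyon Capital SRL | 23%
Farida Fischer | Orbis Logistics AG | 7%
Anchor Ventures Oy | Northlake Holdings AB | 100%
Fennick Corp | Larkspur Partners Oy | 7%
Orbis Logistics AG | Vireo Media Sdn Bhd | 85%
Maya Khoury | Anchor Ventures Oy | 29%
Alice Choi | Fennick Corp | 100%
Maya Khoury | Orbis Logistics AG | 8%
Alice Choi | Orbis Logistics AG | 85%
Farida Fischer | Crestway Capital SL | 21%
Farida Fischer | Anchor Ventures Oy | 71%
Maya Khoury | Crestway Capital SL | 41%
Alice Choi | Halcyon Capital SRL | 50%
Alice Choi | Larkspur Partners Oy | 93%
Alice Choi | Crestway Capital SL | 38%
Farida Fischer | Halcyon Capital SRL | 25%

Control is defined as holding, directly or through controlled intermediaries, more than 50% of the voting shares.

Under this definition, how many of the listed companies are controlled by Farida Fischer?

Farida holds 71% of Anchor, so Farida controls Anchor.
Anchor holds 100% of Northlake, so Farida controls Northlake.
No other company's threshold is met.
Farida controls 2 companies.

2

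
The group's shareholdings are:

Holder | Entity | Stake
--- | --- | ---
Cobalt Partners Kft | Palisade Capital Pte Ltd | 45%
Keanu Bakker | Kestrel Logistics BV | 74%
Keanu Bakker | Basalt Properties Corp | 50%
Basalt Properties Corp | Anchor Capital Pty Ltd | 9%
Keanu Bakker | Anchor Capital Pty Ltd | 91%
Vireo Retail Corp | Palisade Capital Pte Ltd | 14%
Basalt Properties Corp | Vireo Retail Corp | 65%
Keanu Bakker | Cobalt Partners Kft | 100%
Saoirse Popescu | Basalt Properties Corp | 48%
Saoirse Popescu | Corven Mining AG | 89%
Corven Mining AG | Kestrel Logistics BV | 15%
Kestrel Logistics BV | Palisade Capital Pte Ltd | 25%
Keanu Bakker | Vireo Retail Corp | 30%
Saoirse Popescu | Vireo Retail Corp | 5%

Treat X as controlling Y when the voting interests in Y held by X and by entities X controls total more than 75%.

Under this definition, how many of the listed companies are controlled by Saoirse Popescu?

Saoirse holds 89% of Corven, so Saoirse controls Corven.
No other company's threshold is met.
Saoirse controls 1 company.

1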